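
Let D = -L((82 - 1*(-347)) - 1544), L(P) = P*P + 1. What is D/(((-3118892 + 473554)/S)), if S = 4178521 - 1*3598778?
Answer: 360375785459/1322669 ≈ 2.7246e+5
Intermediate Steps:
S = 579743 (S = 4178521 - 3598778 = 579743)
L(P) = 1 + P² (L(P) = P² + 1 = 1 + P²)
D = -1243226 (D = -(1 + ((82 - 1*(-347)) - 1544)²) = -(1 + ((82 + 347) - 1544)²) = -(1 + (429 - 1544)²) = -(1 + (-1115)²) = -(1 + 1243225) = -1*1243226 = -1243226)
D/(((-3118892 + 473554)/S)) = -1243226*579743/(-3118892 + 473554) = -1243226/((-2645338*1/579743)) = -1243226/(-2645338/579743) = -1243226*(-579743/2645338) = 360375785459/1322669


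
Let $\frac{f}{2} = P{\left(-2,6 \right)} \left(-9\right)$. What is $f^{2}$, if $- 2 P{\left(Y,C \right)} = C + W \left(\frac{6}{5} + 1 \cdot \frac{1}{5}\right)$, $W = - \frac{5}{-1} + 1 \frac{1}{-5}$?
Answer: $\frac{8191044}{625} \approx 13106.0$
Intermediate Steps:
$W = \frac{24}{5}$ ($W = \left(-5\right) \left(-1\right) + 1 \left(- \frac{1}{5}\right) = 5 - \frac{1}{5} = \frac{24}{5} \approx 4.8$)
$P{\left(Y,C \right)} = - \frac{84}{25} - \frac{C}{2}$ ($P{\left(Y,C \right)} = - \frac{C + \frac{24 \left(\frac{6}{5} + 1 \cdot \frac{1}{5}\right)}{5}}{2} = - \frac{C + \frac{24 \left(6 \cdot \frac{1}{5} + 1 \cdot \frac{1}{5}\right)}{5}}{2} = - \frac{C + \frac{24 \left(\frac{6}{5} + \frac{1}{5}\right)}{5}}{2} = - \frac{C + \frac{24}{5} \cdot \frac{7}{5}}{2} = - \frac{C + \frac{168}{25}}{2} = - \frac{\frac{168}{25} + C}{2} = - \frac{84}{25} - \frac{C}{2}$)
$f = \frac{2862}{25}$ ($f = 2 \left(- \frac{84}{25} - 3\right) \left(-9\right) = 2 \left(\left(- \frac{159}{25}\right) \left(-9\right)\right) = 2 \cdot \frac{1431}{25} = \frac{2862}{25} \approx 114.48$)
$f^{2} = \left(\frac{2862}{25}\right)^{2} = \frac{8191044}{625}$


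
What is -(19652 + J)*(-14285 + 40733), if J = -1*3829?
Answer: -418486704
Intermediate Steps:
J = -3829
-(19652 + J)*(-14285 + 40733) = -(19652 - 3829)*(-14285 + 40733) = -15823*26448 = -1*418486704 = -418486704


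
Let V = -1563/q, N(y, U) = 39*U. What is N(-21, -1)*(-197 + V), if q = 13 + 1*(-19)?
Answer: -4953/2 ≈ -2476.5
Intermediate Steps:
q = -6 (q = 13 - 19 = -6)
V = 521/2 (V = -1563/(-6) = -1563*(-⅙) = 521/2 ≈ 260.50)
N(-21, -1)*(-197 + V) = (39*(-1))*(-197 + 521/2) = -39*127/2 = -4953/2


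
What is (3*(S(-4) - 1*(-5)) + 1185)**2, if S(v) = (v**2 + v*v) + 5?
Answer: 1718721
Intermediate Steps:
S(v) = 5 + 2*v**2 (S(v) = (v**2 + v**2) + 5 = 2*v**2 + 5 = 5 + 2*v**2)
(3*(S(-4) - 1*(-5)) + 1185)**2 = (3*((5 + 2*(-4)**2) - 1*(-5)) + 1185)**2 = (3*((5 + 2*16) + 5) + 1185)**2 = (3*((5 + 32) + 5) + 1185)**2 = (3*(37 + 5) + 1185)**2 = (3*42 + 1185)**2 = (126 + 1185)**2 = 1311**2 = 1718721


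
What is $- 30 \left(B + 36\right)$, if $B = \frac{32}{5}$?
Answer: $-1272$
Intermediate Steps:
$B = \frac{32}{5}$ ($B = 32 \cdot \frac{1}{5} = \frac{32}{5} \approx 6.4$)
$- 30 \left(B + 36\right) = - 30 \left(\frac{32}{5} + 36\right) = \left(-30\right) \frac{212}{5} = -1272$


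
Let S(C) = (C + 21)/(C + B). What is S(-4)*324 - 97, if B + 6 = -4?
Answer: -3433/7 ≈ -490.43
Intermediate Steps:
B = -10 (B = -6 - 4 = -10)
S(C) = (21 + C)/(-10 + C) (S(C) = (C + 21)/(C - 10) = (21 + C)/(-10 + C))
S(-4)*324 - 97 = ((21 - 4)/(-10 - 4))*324 - 97 = (17/(-14))*324 - 97 = -1/14*17*324 - 97 = -17/14*324 - 97 = -2754/7 - 97 = -3433/7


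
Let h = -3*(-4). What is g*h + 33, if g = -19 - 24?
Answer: -483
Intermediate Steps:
g = -43
h = 12
g*h + 33 = -43*12 + 33 = -516 + 33 = -483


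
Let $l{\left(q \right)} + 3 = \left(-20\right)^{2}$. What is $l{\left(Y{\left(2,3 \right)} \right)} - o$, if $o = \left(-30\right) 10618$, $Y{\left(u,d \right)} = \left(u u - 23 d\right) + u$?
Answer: $318937$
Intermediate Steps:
$Y{\left(u,d \right)} = u + u^{2} - 23 d$ ($Y{\left(u,d \right)} = \left(u^{2} - 23 d\right) + u = u + u^{2} - 23 d$)
$l{\left(q \right)} = 397$ ($l{\left(q \right)} = -3 + \left(-20\right)^{2} = -3 + 400 = 397$)
$o = -318540$
$l{\left(Y{\left(2,3 \right)} \right)} - o = 397 - -318540 = 397 + 318540 = 318937$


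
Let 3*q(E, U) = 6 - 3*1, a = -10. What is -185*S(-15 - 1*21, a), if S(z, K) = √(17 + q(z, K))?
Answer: -555*√2 ≈ -784.89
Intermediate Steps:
q(E, U) = 1 (q(E, U) = (6 - 3*1)/3 = (6 - 3)/3 = (⅓)*3 = 1)
S(z, K) = 3*√2 (S(z, K) = √(17 + 1) = √18 = 3*√2)
-185*S(-15 - 1*21, a) = -555*√2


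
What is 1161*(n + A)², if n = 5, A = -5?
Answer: 0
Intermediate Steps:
1161*(n + A)² = 1161*(5 - 5)² = 1161*0² = 1161*0 = 0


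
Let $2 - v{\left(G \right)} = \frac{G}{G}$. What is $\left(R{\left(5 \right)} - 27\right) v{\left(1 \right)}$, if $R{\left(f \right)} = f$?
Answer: $-22$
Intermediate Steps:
$v{\left(G \right)} = 1$ ($v{\left(G \right)} = 2 - \frac{G}{G} = 2 - 1 = 1$)
$\left(R{\left(5 \right)} - 27\right) v{\left(1 \right)} = \left(5 - 27\right) 1 = \left(-22\right) 1 = -22$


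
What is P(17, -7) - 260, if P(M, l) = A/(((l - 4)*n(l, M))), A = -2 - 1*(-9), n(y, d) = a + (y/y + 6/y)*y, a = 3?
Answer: -5727/22 ≈ -260.32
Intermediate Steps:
n(y, d) = 3 + y*(1 + 6/y) (n(y, d) = 3 + (y/y + 6/y)*y = 3 + (1 + 6/y)*y = 3 + y*(1 + 6/y))
A = 7 (A = -2 + 9 = 7)
P(M, l) = 7/((-4 + l)*(9 + l)) (P(M, l) = 7/(((l - 4)*(9 + l))) = 7/(((-4 + l)*(9 + l))) = 7*(1/((-4 + l)*(9 + l))) = 7/((-4 + l)*(9 + l)))
P(17, -7) - 260 = 7/((-4 - 7)*(9 - 7)) - 260 = 7/(-11*2) - 260 = 7*(-1/11)*(½) - 260 = -7/22 - 260 = -5727/22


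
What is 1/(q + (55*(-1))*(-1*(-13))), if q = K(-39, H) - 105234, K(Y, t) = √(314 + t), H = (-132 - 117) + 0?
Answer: -105949/11225190536 - √65/11225190536 ≈ -9.4392e-6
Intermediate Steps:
H = -249 (H = -249 + 0 = -249)
q = -105234 + √65 (q = √(314 - 249) - 105234 = √65 - 105234 = -105234 + √65 ≈ -1.0523e+5)
1/(q + (55*(-1))*(-1*(-13))) = 1/((-105234 + √65) + (55*(-1))*(-1*(-13))) = 1/((-105234 + √65) - 55*13) = 1/((-105234 + √65) - 715) = 1/(-105949 + √65)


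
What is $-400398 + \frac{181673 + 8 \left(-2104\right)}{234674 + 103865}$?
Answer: $- \frac{135550173681}{338539} \approx -4.004 \cdot 10^{5}$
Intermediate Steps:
$-400398 + \frac{181673 + 8 \left(-2104\right)}{234674 + 103865} = -400398 + \frac{181673 - 16832}{338539} = -400398 + 164841 \cdot \frac{1}{338539} = -400398 + \frac{164841}{338539} = - \frac{135550173681}{338539}$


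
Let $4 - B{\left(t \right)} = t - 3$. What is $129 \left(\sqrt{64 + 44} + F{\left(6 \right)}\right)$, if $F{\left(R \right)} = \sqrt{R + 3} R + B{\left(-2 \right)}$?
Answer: $3483 + 774 \sqrt{3} \approx 4823.6$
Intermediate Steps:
$B{\left(t \right)} = 7 - t$ ($B{\left(t \right)} = 4 - \left(t - 3\right) = 4 - \left(-3 + t\right) = 7 - t$)
$F{\left(R \right)} = 9 + R \sqrt{3 + R}$ ($F{\left(R \right)} = \sqrt{R + 3} R + \left(7 - -2\right) = \sqrt{3 + R} R + \left(7 + 2\right) = R \sqrt{3 + R} + 9 = 9 + R \sqrt{3 + R}$)
$129 \left(\sqrt{64 + 44} + F{\left(6 \right)}\right) = 129 \left(\sqrt{64 + 44} + \left(9 + 6 \sqrt{3 + 6}\right)\right) = 129 \left(\sqrt{108} + \left(9 + 6 \sqrt{9}\right)\right) = 129 \left(6 \sqrt{3} + \left(9 + 6 \cdot 3\right)\right) = 129 \left(6 \sqrt{3} + \left(9 + 18\right)\right) = 129 \left(6 \sqrt{3} + 27\right) = 129 \left(27 + 6 \sqrt{3}\right) = 3483 + 774 \sqrt{3}$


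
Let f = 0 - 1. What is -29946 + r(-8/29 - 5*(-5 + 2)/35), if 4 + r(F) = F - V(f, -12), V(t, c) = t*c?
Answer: -6082255/203 ≈ -29962.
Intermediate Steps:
f = -1
V(t, c) = c*t
r(F) = -16 + F (r(F) = -4 + (F - (-12)*(-1)) = -4 + (F - 1*12) = -4 + (F - 12) = -4 + (-12 + F) = -16 + F)
-29946 + r(-8/29 - 5*(-5 + 2)/35) = -29946 + (-16 + (-8/29 - 5*(-5 + 2)/35)) = -29946 + (-16 + (-8*1/29 - 5*(-3)*(1/35))) = -29946 + (-16 + (-8/29 + 15*(1/35))) = -29946 + (-16 + (-8/29 + 3/7)) = -29946 + (-16 + 31/203) = -29946 - 3217/203 = -6082255/203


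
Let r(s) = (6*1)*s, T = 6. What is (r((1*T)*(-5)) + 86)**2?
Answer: 8836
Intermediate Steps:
r(s) = 6*s
(r((1*T)*(-5)) + 86)**2 = (6*((1*6)*(-5)) + 86)**2 = (6*(6*(-5)) + 86)**2 = (6*(-30) + 86)**2 = (-180 + 86)**2 = (-94)**2 = 8836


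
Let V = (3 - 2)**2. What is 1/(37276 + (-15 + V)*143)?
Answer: 1/35274 ≈ 2.8349e-5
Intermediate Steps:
V = 1 (V = 1**2 = 1)
1/(37276 + (-15 + V)*143) = 1/(37276 + (-15 + 1)*143) = 1/(37276 - 14*143) = 1/(37276 - 2002) = 1/35274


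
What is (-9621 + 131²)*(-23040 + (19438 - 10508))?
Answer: -106389400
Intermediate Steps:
(-9621 + 131²)*(-23040 + (19438 - 10508)) = (-9621 + 17161)*(-23040 + 8930) = 7540*(-14110) = -106389400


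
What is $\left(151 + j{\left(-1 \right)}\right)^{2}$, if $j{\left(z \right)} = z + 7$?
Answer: $24649$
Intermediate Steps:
$j{\left(z \right)} = 7 + z$
$\left(151 + j{\left(-1 \right)}\right)^{2} = \left(151 + \left(7 - 1\right)\right)^{2} = \left(151 + 6\right)^{2} = 157^{2} = 24649$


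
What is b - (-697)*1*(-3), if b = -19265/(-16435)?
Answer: -6869264/3287 ≈ -2089.8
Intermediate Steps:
b = 3853/3287 (b = -19265*(-1/16435) = 3853/3287 ≈ 1.1722)
b - (-697)*1*(-3) = 3853/3287 - (-697)*1*(-3) = 3853/3287 - (-697)*(-3) = 3853/3287 - 1*2091 = 3853/3287 - 2091 = -6869264/3287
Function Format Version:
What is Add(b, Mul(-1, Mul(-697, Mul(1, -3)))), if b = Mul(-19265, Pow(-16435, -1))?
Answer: Rational(-6869264, 3287) ≈ -2089.8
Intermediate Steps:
b = Rational(3853, 3287) (b = Mul(-19265, Rational(-1, 16435)) = Rational(3853, 3287) ≈ 1.1722)
Add(b, Mul(-1, Mul(-697, Mul(1, -3)))) = Add(Rational(3853, 3287), Mul(-1, Mul(-697, Mul(1, -3)))) = Add(Rational(3853, 3287), Mul(-1, Mul(-697, -3))) = Add(Rational(3853, 3287), Mul(-1, 2091)) = Add(Rational(3853, 3287), -2091) = Rational(-6869264, 3287)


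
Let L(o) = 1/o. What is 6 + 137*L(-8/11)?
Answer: -1459/8 ≈ -182.38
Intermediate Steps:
6 + 137*L(-8/11) = 6 + 137/((-8/11)) = 6 + 137/((-8*1/11)) = 6 + 137/(-8/11) = 6 + 137*(-11/8) = 6 - 1507/8 = -1459/8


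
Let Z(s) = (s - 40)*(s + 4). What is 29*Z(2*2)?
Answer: -8352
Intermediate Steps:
Z(s) = (-40 + s)*(4 + s)
29*Z(2*2) = 29*(-160 + (2*2)**2 - 72*2) = 29*(-160 + 4**2 - 36*4) = 29*(-160 + 16 - 144) = 29*(-288) = -8352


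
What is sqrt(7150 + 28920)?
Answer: sqrt(36070) ≈ 189.92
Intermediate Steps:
sqrt(7150 + 28920) = sqrt(36070)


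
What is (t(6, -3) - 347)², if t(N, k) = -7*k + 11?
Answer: 99225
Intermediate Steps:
t(N, k) = 11 - 7*k
(t(6, -3) - 347)² = ((11 - 7*(-3)) - 347)² = ((11 + 21) - 347)² = (32 - 347)² = (-315)² = 99225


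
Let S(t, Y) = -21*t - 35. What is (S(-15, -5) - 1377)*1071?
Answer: -1174887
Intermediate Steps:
S(t, Y) = -35 - 21*t
(S(-15, -5) - 1377)*1071 = ((-35 - 21*(-15)) - 1377)*1071 = ((-35 + 315) - 1377)*1071 = (280 - 1377)*1071 = -1097*1071 = -1174887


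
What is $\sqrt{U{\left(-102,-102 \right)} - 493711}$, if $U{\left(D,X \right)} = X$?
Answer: $i \sqrt{493813} \approx 702.72 i$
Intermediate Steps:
$\sqrt{U{\left(-102,-102 \right)} - 493711} = \sqrt{-102 - 493711} = \sqrt{-493813} = i \sqrt{493813}$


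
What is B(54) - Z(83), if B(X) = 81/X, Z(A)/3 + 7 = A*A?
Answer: -41289/2 ≈ -20645.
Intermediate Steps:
Z(A) = -21 + 3*A**2 (Z(A) = -21 + 3*(A*A) = -21 + 3*A**2)
B(54) - Z(83) = 81/54 - (-21 + 3*83**2) = 81*(1/54) - (-21 + 3*6889) = 3/2 - (-21 + 20667) = 3/2 - 1*20646 = 3/2 - 20646 = -41289/2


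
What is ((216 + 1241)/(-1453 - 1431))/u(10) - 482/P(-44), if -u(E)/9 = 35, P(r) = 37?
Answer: -437823811/33613020 ≈ -13.025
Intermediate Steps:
u(E) = -315 (u(E) = -9*35 = -315)
((216 + 1241)/(-1453 - 1431))/u(10) - 482/P(-44) = ((216 + 1241)/(-1453 - 1431))/(-315) - 482/37 = (1457/(-2884))*(-1/315) - 482*1/37 = (1457*(-1/2884))*(-1/315) - 482/37 = -1457/2884*(-1/315) - 482/37 = 1457/908460 - 482/37 = -437823811/33613020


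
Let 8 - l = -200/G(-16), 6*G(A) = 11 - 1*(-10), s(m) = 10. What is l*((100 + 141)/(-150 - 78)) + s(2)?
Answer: -412/7 ≈ -58.857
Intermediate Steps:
G(A) = 7/2 (G(A) = (11 - 1*(-10))/6 = (11 + 10)/6 = (1/6)*21 = 7/2)
l = 456/7 (l = 8 - (-200)/7/2 = 8 - (-200)*2/7 = 8 - 1*(-400/7) = 8 + 400/7 = 456/7 ≈ 65.143)
l*((100 + 141)/(-150 - 78)) + s(2) = 456*((100 + 141)/(-150 - 78))/7 + 10 = 456*(241/(-228))/7 + 10 = 456*(241*(-1/228))/7 + 10 = (456/7)*(-241/228) + 10 = -482/7 + 10 = -412/7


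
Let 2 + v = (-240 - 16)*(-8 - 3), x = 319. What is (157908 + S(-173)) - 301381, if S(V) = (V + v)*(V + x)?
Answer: 242113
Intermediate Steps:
v = 2814 (v = -2 + (-240 - 16)*(-8 - 3) = -2 - 256*(-11) = -2 + 2816 = 2814)
S(V) = (319 + V)*(2814 + V) (S(V) = (V + 2814)*(V + 319) = (2814 + V)*(319 + V) = (319 + V)*(2814 + V))
(157908 + S(-173)) - 301381 = (157908 + (897666 + (-173)² + 3133*(-173))) - 301381 = (157908 + (897666 + 29929 - 542009)) - 301381 = (157908 + 385586) - 301381 = 543494 - 301381 = 242113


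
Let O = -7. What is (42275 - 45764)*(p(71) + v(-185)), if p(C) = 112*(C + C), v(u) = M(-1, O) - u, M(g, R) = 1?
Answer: -56138010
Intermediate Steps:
v(u) = 1 - u
p(C) = 224*C (p(C) = 112*(2*C) = 224*C)
(42275 - 45764)*(p(71) + v(-185)) = (42275 - 45764)*(224*71 + (1 - 1*(-185))) = -3489*(15904 + (1 + 185)) = -3489*(15904 + 186) = -3489*16090 = -56138010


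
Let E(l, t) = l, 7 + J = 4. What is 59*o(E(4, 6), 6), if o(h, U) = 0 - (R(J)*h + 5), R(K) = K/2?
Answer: 59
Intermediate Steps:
J = -3 (J = -7 + 4 = -3)
R(K) = K/2 (R(K) = K*(½) = K/2)
o(h, U) = -5 + 3*h/2 (o(h, U) = 0 - (((½)*(-3))*h + 5) = 0 - (-3*h/2 + 5) = 0 - (5 - 3*h/2) = 0 + (-5 + 3*h/2) = -5 + 3*h/2)
59*o(E(4, 6), 6) = 59*(-5 + (3/2)*4) = 59*(-5 + 6) = 59*1 = 59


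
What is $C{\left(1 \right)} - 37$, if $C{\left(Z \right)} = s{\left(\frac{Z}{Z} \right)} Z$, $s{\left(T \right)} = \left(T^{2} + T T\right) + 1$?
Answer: $-34$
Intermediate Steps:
$s{\left(T \right)} = 1 + 2 T^{2}$ ($s{\left(T \right)} = \left(T^{2} + T^{2}\right) + 1 = 2 T^{2} + 1 = 1 + 2 T^{2}$)
$C{\left(Z \right)} = 3 Z$ ($C{\left(Z \right)} = \left(1 + 2 \left(\frac{Z}{Z}\right)^{2}\right) Z = \left(1 + 2 \cdot 1^{2}\right) Z = \left(1 + 2 \cdot 1\right) Z = \left(1 + 2\right) Z = 3 Z$)
$C{\left(1 \right)} - 37 = 3 \cdot 1 - 37 = 3 - 37 = -34$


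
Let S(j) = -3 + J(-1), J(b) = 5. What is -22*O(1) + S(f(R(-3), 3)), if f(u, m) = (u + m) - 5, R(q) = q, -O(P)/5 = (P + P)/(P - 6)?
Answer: -42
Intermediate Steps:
O(P) = -10*P/(-6 + P) (O(P) = -5*(P + P)/(P - 6) = -5*2*P/(-6 + P) = -10*P/(-6 + P))
f(u, m) = -5 + m + u (f(u, m) = (m + u) - 5 = -5 + m + u)
S(j) = 2 (S(j) = -3 + 5 = 2)
-22*O(1) + S(f(R(-3), 3)) = -(-220)/(-6 + 1) + 2 = -(-220)/(-5) + 2 = -(-220)*(-1)/5 + 2 = -22*2 + 2 = -44 + 2 = -42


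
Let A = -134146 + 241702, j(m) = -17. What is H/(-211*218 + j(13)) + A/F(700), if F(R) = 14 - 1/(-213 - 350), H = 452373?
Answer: 2782827542061/362736245 ≈ 7671.8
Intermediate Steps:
A = 107556
F(R) = 7883/563 (F(R) = 14 - 1/(-563) = 14 - 1*(-1/563) = 14 + 1/563 = 7883/563)
H/(-211*218 + j(13)) + A/F(700) = 452373/(-211*218 - 17) + 107556/(7883/563) = 452373/(-45998 - 17) + 107556*(563/7883) = 452373/(-46015) + 60554028/7883 = 452373*(-1/46015) + 60554028/7883 = -452373/46015 + 60554028/7883 = 2782827542061/362736245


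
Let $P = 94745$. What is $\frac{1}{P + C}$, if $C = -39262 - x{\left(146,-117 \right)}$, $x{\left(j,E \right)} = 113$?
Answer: $\frac{1}{55370} \approx 1.806 \cdot 10^{-5}$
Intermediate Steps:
$C = -39375$ ($C = -39262 - 113 = -39375$)
$\frac{1}{P + C} = \frac{1}{94745 - 39375} = \frac{1}{55370}$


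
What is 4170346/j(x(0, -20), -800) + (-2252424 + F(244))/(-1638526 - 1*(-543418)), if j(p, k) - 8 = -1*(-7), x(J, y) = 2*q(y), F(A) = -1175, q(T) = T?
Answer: 507445896817/1825180 ≈ 2.7803e+5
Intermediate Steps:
x(J, y) = 2*y
j(p, k) = 15 (j(p, k) = 8 - 1*(-7) = 8 + 7 = 15)
4170346/j(x(0, -20), -800) + (-2252424 + F(244))/(-1638526 - 1*(-543418)) = 4170346/15 + (-2252424 - 1175)/(-1638526 - 1*(-543418)) = 4170346*(1/15) - 2253599/(-1638526 + 543418) = 4170346/15 - 2253599/(-1095108) = 4170346/15 - 2253599*(-1/1095108) = 4170346/15 + 2253599/1095108 = 507445896817/1825180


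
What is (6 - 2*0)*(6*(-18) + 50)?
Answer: -348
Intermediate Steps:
(6 - 2*0)*(6*(-18) + 50) = (6 + 0)*(-108 + 50) = 6*(-58) = -348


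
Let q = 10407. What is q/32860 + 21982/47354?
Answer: 607570799/778026220 ≈ 0.78091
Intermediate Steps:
q/32860 + 21982/47354 = 10407/32860 + 21982/47354 = 10407*(1/32860) + 21982*(1/47354) = 10407/32860 + 10991/23677 = 607570799/778026220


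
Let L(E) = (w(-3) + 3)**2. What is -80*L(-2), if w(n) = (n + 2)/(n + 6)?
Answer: -5120/9 ≈ -568.89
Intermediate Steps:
w(n) = (2 + n)/(6 + n)
L(E) = 64/9 (L(E) = ((2 - 3)/(6 - 3) + 3)**2 = (-1/3 + 3)**2 = (8/3)**2 = 64/9)
-80*L(-2) = -80*64/9 = -5120/9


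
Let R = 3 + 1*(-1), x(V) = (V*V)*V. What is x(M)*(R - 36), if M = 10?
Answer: -34000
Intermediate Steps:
x(V) = V**3 (x(V) = V**2*V = V**3)
R = 2 (R = 3 - 1 = 2)
x(M)*(R - 36) = 10**3*(2 - 36) = 1000*(-34) = -34000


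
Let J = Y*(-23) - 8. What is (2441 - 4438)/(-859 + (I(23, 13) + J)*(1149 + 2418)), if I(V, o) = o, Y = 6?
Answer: 1997/475270 ≈ 0.0042018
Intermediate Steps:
J = -146 (J = 6*(-23) - 8 = -138 - 8 = -146)
(2441 - 4438)/(-859 + (I(23, 13) + J)*(1149 + 2418)) = (2441 - 4438)/(-859 + (13 - 146)*(1149 + 2418)) = -1997/(-859 - 133*3567) = -1997/(-859 - 474411) = -1997/(-475270) = -1997*(-1/475270) = 1997/475270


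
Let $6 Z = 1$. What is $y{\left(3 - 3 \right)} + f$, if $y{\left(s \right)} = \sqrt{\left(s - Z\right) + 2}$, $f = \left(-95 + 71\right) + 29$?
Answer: $5 + \frac{\sqrt{66}}{6} \approx 6.354$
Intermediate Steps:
$Z = \frac{1}{6}$ ($Z = \frac{1}{6} \cdot 1 = \frac{1}{6} \approx 0.16667$)
$f = 5$ ($f = -24 + 29 = 5$)
$y{\left(s \right)} = \sqrt{\frac{11}{6} + s}$ ($y{\left(s \right)} = \sqrt{\left(s - \frac{1}{6}\right) + 2} = \sqrt{\left(- \frac{1}{6} + s\right) + 2} = \sqrt{\frac{11}{6} + s}$)
$y{\left(3 - 3 \right)} + f = \frac{\sqrt{66 + 36 \left(3 - 3\right)}}{6} + 5 = \frac{\sqrt{66 + 36 \cdot 0}}{6} + 5 = \frac{\sqrt{66 + 0}}{6} + 5 = \frac{\sqrt{66}}{6} + 5 = 5 + \frac{\sqrt{66}}{6}$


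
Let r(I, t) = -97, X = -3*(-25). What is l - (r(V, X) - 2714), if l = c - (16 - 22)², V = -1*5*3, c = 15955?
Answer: 18730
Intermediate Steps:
V = -15 (V = -5*3 = -15)
X = 75
l = 15919 (l = 15955 - (16 - 22)² = 15955 - 1*(-6)² = 15955 - 1*36 = 15955 - 36 = 15919)
l - (r(V, X) - 2714) = 15919 - (-97 - 2714) = 15919 - 1*(-2811) = 15919 + 2811 = 18730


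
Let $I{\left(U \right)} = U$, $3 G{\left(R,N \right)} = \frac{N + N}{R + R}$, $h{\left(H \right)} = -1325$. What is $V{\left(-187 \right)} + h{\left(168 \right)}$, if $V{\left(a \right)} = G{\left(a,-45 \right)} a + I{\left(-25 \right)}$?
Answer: $-1365$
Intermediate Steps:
$G{\left(R,N \right)} = \frac{N}{3 R}$ ($G{\left(R,N \right)} = \frac{\left(N + N\right) \frac{1}{R + R}}{3} = \frac{2 N \frac{1}{2 R}}{3} = \frac{N \frac{1}{R}}{3} = \frac{N}{3 R}$)
$V{\left(a \right)} = -40$ ($V{\left(a \right)} = \frac{1}{3} \left(-45\right) \frac{1}{a} a - 25 = - \frac{15}{a} a - 25 = -15 - 25 = -40$)
$V{\left(-187 \right)} + h{\left(168 \right)} = -40 - 1325 = -1365$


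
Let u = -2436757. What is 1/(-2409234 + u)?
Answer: -1/4845991 ≈ -2.0636e-7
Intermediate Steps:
1/(-2409234 + u) = 1/(-2409234 - 2436757) = 1/(-4845991) = -1/4845991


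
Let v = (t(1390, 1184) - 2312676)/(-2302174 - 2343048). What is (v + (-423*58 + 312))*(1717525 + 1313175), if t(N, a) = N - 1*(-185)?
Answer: -170498478106909050/2322611 ≈ -7.3408e+10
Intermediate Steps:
t(N, a) = 185 + N (t(N, a) = N + 185 = 185 + N)
v = 2311101/4645222 (v = ((185 + 1390) - 2312676)/(-2302174 - 2343048) = (1575 - 2312676)/(-4645222) = -2311101*(-1/4645222) = 2311101/4645222 ≈ 0.49752)
(v + (-423*58 + 312))*(1717525 + 1313175) = (2311101/4645222 + (-423*58 + 312))*(1717525 + 1313175) = (2311101/4645222 + (-24534 + 312))*3030700 = (2311101/4645222 - 24222)*3030700 = -112514256183/4645222*3030700 = -170498478106909050/2322611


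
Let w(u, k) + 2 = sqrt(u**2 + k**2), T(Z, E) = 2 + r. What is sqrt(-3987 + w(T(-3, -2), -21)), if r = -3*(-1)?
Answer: sqrt(-3989 + sqrt(466)) ≈ 62.987*I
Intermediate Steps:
r = 3
T(Z, E) = 5 (T(Z, E) = 2 + 3 = 5)
w(u, k) = -2 + sqrt(k**2 + u**2) (w(u, k) = -2 + sqrt(u**2 + k**2) = -2 + sqrt(k**2 + u**2))
sqrt(-3987 + w(T(-3, -2), -21)) = sqrt(-3987 + (-2 + sqrt((-21)**2 + 5**2))) = sqrt(-3987 + (-2 + sqrt(441 + 25))) = sqrt(-3987 + (-2 + sqrt(466))) = sqrt(-3989 + sqrt(466))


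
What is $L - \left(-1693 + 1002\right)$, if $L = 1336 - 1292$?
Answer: $735$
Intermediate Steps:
$L = 44$ ($L = 1336 - 1292 = 44$)
$L - \left(-1693 + 1002\right) = 44 - \left(-1693 + 1002\right) = 44 - -691 = 44 + 691 = 735$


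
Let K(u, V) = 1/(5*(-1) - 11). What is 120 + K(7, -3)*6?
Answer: 957/8 ≈ 119.63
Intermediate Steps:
K(u, V) = -1/16 (K(u, V) = 1/(-5 - 11) = 1/(-16) = -1/16)
120 + K(7, -3)*6 = 120 - 1/16*6 = 120 - 3/8 = 957/8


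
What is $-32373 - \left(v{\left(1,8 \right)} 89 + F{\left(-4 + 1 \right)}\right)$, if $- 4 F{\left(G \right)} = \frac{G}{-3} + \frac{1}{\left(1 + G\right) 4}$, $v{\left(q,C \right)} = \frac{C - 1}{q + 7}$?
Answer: $- \frac{1038421}{32} \approx -32451.0$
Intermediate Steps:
$v{\left(q,C \right)} = \frac{-1 + C}{7 + q}$
$F{\left(G \right)} = - \frac{1}{16 \left(1 + G\right)} + \frac{G}{12}$ ($F{\left(G \right)} = - \frac{\frac{G}{-3} + \frac{1}{\left(1 + G\right) 4}}{4} = - \frac{G \left(- \frac{1}{3}\right) + \frac{1}{1 + G} \frac{1}{4}}{4} = - \frac{- \frac{G}{3} + \frac{1}{4 \left(1 + G\right)}}{4} = - \frac{1}{16 \left(1 + G\right)} + \frac{G}{12}$)
$-32373 - \left(v{\left(1,8 \right)} 89 + F{\left(-4 + 1 \right)}\right) = -32373 - \left(\frac{-1 + 8}{7 + 1} \cdot 89 + \frac{-3 + 4 \left(-4 + 1\right) + 4 \left(-4 + 1\right)^{2}}{48 \left(1 + \left(-4 + 1\right)\right)}\right) = -32373 - \left(\frac{1}{8} \cdot 7 \cdot 89 + \frac{-3 + 4 \left(-3\right) + 4 \left(-3\right)^{2}}{48 \left(1 - 3\right)}\right) = -32373 - \left(\frac{1}{8} \cdot 7 \cdot 89 + \frac{-3 - 12 + 4 \cdot 9}{48 \left(-2\right)}\right) = -32373 - \left(\frac{7}{8} \cdot 89 + \frac{1}{48} \left(- \frac{1}{2}\right) \left(-3 - 12 + 36\right)\right) = -32373 - \left(\frac{623}{8} + \frac{1}{48} \left(- \frac{1}{2}\right) 21\right) = -32373 - \left(\frac{623}{8} - \frac{7}{32}\right) = -32373 - \frac{2485}{32} = - \frac{1038421}{32}$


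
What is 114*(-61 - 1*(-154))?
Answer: 10602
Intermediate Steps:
114*(-61 - 1*(-154)) = 114*(-61 + 154) = 114*93 = 10602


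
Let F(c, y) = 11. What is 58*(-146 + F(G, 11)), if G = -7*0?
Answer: -7830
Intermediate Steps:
G = 0
58*(-146 + F(G, 11)) = 58*(-146 + 11) = 58*(-135) = -7830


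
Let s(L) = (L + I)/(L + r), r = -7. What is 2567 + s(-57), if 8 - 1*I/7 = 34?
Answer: 164527/64 ≈ 2570.7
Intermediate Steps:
I = -182 (I = 56 - 7*34 = 56 - 238 = -182)
s(L) = (-182 + L)/(-7 + L) (s(L) = (L - 182)/(L - 7) = (-182 + L)/(-7 + L))
2567 + s(-57) = 2567 + (-182 - 57)/(-7 - 57) = 2567 - 239/(-64) = 2567 - 1/64*(-239) = 2567 + 239/64 = 164527/64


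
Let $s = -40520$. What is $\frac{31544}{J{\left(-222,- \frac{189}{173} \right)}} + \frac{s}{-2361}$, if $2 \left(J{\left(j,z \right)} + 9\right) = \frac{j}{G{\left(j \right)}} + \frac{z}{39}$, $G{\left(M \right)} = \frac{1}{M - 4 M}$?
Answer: $\frac{4380109494376}{261724478391} \approx 16.736$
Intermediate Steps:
$G{\left(M \right)} = - \frac{1}{3 M}$ ($G{\left(M \right)} = \frac{1}{\left(-3\right) M} = - \frac{1}{3 M}$)
$J{\left(j,z \right)} = -9 - \frac{3 j^{2}}{2} + \frac{z}{78}$ ($J{\left(j,z \right)} = -9 + \frac{\frac{j}{\left(- \frac{1}{3}\right) \frac{1}{j}} + \frac{z}{39}}{2} = -9 + \frac{j \left(- 3 j\right) + z \frac{1}{39}}{2} = -9 + \frac{- 3 j^{2} + \frac{z}{39}}{2} = -9 - \left(- \frac{z}{78} + \frac{3 j^{2}}{2}\right) = -9 - \frac{3 j^{2}}{2} + \frac{z}{78}$)
$\frac{31544}{J{\left(-222,- \frac{189}{173} \right)}} + \frac{s}{-2361} = \frac{31544}{-9 - \frac{3 \left(-222\right)^{2}}{2} + \frac{\left(-189\right) \frac{1}{173}}{78}} - \frac{40520}{-2361} = \frac{31544}{-9 - 73926 + \frac{\left(-189\right) \frac{1}{173}}{78}} - - \frac{40520}{2361} = \frac{31544}{-9 - 73926 + \frac{1}{78} \left(- \frac{189}{173}\right)} + \frac{40520}{2361} = \frac{31544}{-9 - 73926 - \frac{63}{4498}} + \frac{40520}{2361} = \frac{31544}{- \frac{332559693}{4498}} + \frac{40520}{2361} = 31544 \left(- \frac{4498}{332559693}\right) + \frac{40520}{2361} = - \frac{141884912}{332559693} + \frac{40520}{2361} = \frac{4380109494376}{261724478391}$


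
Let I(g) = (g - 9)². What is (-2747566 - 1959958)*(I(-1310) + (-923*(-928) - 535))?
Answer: -12219649573480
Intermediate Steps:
I(g) = (-9 + g)²
(-2747566 - 1959958)*(I(-1310) + (-923*(-928) - 535)) = (-2747566 - 1959958)*((-9 - 1310)² + (-923*(-928) - 535)) = -4707524*((-1319)² + (856544 - 535)) = -4707524*(1739761 + 856009) = -4707524*2595770 = -12219649573480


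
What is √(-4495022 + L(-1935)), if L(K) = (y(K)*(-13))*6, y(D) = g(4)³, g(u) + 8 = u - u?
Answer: I*√4455086 ≈ 2110.7*I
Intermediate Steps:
g(u) = -8 (g(u) = -8 + (u - u) = -8 + 0 = -8)
y(D) = -512 (y(D) = (-8)³ = -512)
L(K) = 39936 (L(K) = -512*(-13)*6 = 6656*6 = 39936)
√(-4495022 + L(-1935)) = √(-4495022 + 39936) = √(-4455086) = I*√4455086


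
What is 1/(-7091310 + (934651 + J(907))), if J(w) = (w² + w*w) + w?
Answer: -1/4510454 ≈ -2.2171e-7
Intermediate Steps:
J(w) = w + 2*w² (J(w) = (w² + w²) + w = 2*w² + w = w + 2*w²)
1/(-7091310 + (934651 + J(907))) = 1/(-7091310 + (934651 + 907*(1 + 2*907))) = 1/(-7091310 + (934651 + 907*(1 + 1814))) = 1/(-7091310 + (934651 + 907*1815)) = 1/(-7091310 + (934651 + 1646205)) = 1/(-7091310 + 2580856) = 1/(-4510454) = -1/4510454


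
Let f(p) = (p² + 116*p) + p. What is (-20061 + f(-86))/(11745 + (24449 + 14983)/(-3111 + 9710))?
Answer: -149975473/77544687 ≈ -1.9341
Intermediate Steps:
f(p) = p² + 117*p
(-20061 + f(-86))/(11745 + (24449 + 14983)/(-3111 + 9710)) = (-20061 - 86*(117 - 86))/(11745 + (24449 + 14983)/(-3111 + 9710)) = (-20061 - 86*31)/(11745 + 39432/6599) = (-20061 - 2666)/(11745 + 39432*(1/6599)) = -22727/(11745 + 39432/6599) = -22727/77544687/6599 = -22727*6599/77544687 = -149975473/77544687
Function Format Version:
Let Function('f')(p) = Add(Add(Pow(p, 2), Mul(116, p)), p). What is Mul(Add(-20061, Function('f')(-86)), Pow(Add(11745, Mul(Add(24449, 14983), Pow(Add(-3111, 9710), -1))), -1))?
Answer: Rational(-149975473, 77544687) ≈ -1.9341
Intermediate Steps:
Function('f')(p) = Add(Pow(p, 2), Mul(117, p))
Mul(Add(-20061, Function('f')(-86)), Pow(Add(11745, Mul(Add(24449, 14983), Pow(Add(-3111, 9710), -1))), -1)) = Mul(Add(-20061, Mul(-86, Add(117, -86))), Pow(Add(11745, Mul(Add(24449, 14983), Pow(Add(-3111, 9710), -1))), -1)) = Mul(Add(-20061, Mul(-86, 31)), Pow(Add(11745, Mul(39432, Pow(6599, -1))), -1)) = Mul(Add(-20061, -2666), Pow(Add(11745, Mul(39432, Rational(1, 6599))), -1)) = Mul(-22727, Pow(Add(11745, Rational(39432, 6599)), -1)) = Mul(-22727, Pow(Rational(77544687, 6599), -1)) = Mul(-22727, Rational(6599, 77544687)) = Rational(-149975473, 77544687)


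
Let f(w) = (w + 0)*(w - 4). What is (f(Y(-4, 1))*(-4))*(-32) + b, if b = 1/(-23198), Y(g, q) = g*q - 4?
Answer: 285057023/23198 ≈ 12288.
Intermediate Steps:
Y(g, q) = -4 + g*q
f(w) = w*(-4 + w)
b = -1/23198 ≈ -4.3107e-5
(f(Y(-4, 1))*(-4))*(-32) + b = (((-4 - 4*1)*(-4 + (-4 - 4*1)))*(-4))*(-32) - 1/23198 = (((-4 - 4)*(-4 + (-4 - 4)))*(-4))*(-32) - 1/23198 = (-8*(-4 - 8)*(-4))*(-32) - 1/23198 = (-8*(-12)*(-4))*(-32) - 1/23198 = (96*(-4))*(-32) - 1/23198 = -384*(-32) - 1/23198 = 12288 - 1/23198 = 285057023/23198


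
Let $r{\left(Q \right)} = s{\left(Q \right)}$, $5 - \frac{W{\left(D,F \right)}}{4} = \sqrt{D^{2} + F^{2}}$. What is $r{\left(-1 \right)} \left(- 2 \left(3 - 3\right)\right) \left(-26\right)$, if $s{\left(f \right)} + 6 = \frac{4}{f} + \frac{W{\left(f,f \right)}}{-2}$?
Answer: $0$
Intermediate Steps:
$W{\left(D,F \right)} = 20 - 4 \sqrt{D^{2} + F^{2}}$
$s{\left(f \right)} = -16 + \frac{4}{f} + 2 \sqrt{2} \sqrt{f^{2}}$ ($s{\left(f \right)} = -6 + \left(\frac{4}{f} + \frac{20 - 4 \sqrt{f^{2} + f^{2}}}{-2}\right) = -6 + \left(\frac{4}{f} + \left(20 - 4 \sqrt{2 f^{2}}\right) \left(- \frac{1}{2}\right)\right) = -6 + \left(\frac{4}{f} + \left(20 - 4 \sqrt{2} \sqrt{f^{2}}\right) \left(- \frac{1}{2}\right)\right) = -6 + \left(\frac{4}{f} + \left(-10 + 2 \sqrt{2} \sqrt{f^{2}}\right)\right) = -6 + \left(-10 + \frac{4}{f} + 2 \sqrt{2} \sqrt{f^{2}}\right) = -16 + \frac{4}{f} + 2 \sqrt{2} \sqrt{f^{2}}$)
$r{\left(Q \right)} = -16 + \frac{4}{Q} + 2 \sqrt{2} \sqrt{Q^{2}}$
$r{\left(-1 \right)} \left(- 2 \left(3 - 3\right)\right) \left(-26\right) = \left(-16 + \frac{4}{-1} + 2 \sqrt{2} \sqrt{\left(-1\right)^{2}}\right) \left(- 2 \left(3 - 3\right)\right) \left(-26\right) = \left(-16 + 4 \left(-1\right) + 2 \sqrt{2} \sqrt{1}\right) \left(\left(-2\right) 0\right) \left(-26\right) = \left(-16 - 4 + 2 \sqrt{2} \cdot 1\right) 0 \left(-26\right) = \left(-16 - 4 + 2 \sqrt{2}\right) 0 \left(-26\right) = \left(-20 + 2 \sqrt{2}\right) 0 \left(-26\right) = 0 \left(-26\right) = 0$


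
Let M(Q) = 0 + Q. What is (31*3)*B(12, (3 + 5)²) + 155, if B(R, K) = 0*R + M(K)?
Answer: 6107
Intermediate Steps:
M(Q) = Q
B(R, K) = K (B(R, K) = 0*R + K = 0 + K = K)
(31*3)*B(12, (3 + 5)²) + 155 = (31*3)*(3 + 5)² + 155 = 93*8² + 155 = 93*64 + 155 = 5952 + 155 = 6107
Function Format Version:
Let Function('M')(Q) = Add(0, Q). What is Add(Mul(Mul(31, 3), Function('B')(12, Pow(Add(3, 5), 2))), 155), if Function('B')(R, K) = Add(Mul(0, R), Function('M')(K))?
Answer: 6107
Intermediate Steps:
Function('M')(Q) = Q
Function('B')(R, K) = K (Function('B')(R, K) = Add(Mul(0, R), K) = Add(0, K) = K)
Add(Mul(Mul(31, 3), Function('B')(12, Pow(Add(3, 5), 2))), 155) = Add(Mul(Mul(31, 3), Pow(Add(3, 5), 2)), 155) = Add(Mul(93, Pow(8, 2)), 155) = Add(Mul(93, 64), 155) = Add(5952, 155) = 6107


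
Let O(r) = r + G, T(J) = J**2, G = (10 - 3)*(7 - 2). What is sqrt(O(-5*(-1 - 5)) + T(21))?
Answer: sqrt(506) ≈ 22.494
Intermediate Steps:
G = 35 (G = 7*5 = 35)
O(r) = 35 + r (O(r) = r + 35 = 35 + r)
sqrt(O(-5*(-1 - 5)) + T(21)) = sqrt((35 - 5*(-1 - 5)) + 21**2) = sqrt((35 - 5*(-6)) + 441) = sqrt((35 + 30) + 441) = sqrt(65 + 441) = sqrt(506)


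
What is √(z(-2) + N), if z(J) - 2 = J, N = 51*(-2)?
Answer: I*√102 ≈ 10.1*I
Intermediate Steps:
N = -102
z(J) = 2 + J
√(z(-2) + N) = √((2 - 2) - 102) = √(0 - 102) = √(-102) = I*√102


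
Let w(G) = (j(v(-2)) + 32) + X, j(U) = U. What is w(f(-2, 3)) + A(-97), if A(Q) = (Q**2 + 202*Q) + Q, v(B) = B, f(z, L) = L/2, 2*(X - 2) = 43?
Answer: -20457/2 ≈ -10229.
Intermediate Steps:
X = 47/2 (X = 2 + (1/2)*43 = 2 + 43/2 = 47/2 ≈ 23.500)
f(z, L) = L/2 (f(z, L) = L*(1/2) = L/2)
w(G) = 107/2 (w(G) = (-2 + 32) + 47/2 = 30 + 47/2 = 107/2)
A(Q) = Q**2 + 203*Q
w(f(-2, 3)) + A(-97) = 107/2 - 97*(203 - 97) = 107/2 - 97*106 = 107/2 - 10282 = -20457/2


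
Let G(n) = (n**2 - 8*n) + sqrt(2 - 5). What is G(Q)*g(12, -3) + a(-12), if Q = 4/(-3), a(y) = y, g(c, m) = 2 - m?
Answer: 452/9 + 5*I*sqrt(3) ≈ 50.222 + 8.6602*I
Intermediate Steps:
Q = -4/3 (Q = 4*(-1/3) = -4/3 ≈ -1.3333)
G(n) = n**2 - 8*n + I*sqrt(3) (G(n) = (n**2 - 8*n) + sqrt(-3) = (n**2 - 8*n) + I*sqrt(3) = n**2 - 8*n + I*sqrt(3))
G(Q)*g(12, -3) + a(-12) = ((-4/3)**2 - 8*(-4/3) + I*sqrt(3))*(2 - 1*(-3)) - 12 = (16/9 + 32/3 + I*sqrt(3))*(2 + 3) - 12 = (112/9 + I*sqrt(3))*5 - 12 = (560/9 + 5*I*sqrt(3)) - 12 = 452/9 + 5*I*sqrt(3)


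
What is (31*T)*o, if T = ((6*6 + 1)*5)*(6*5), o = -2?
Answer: -344100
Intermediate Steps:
T = 5550 (T = ((36 + 1)*5)*30 = (37*5)*30 = 185*30 = 5550)
(31*T)*o = (31*5550)*(-2) = 172050*(-2) = -344100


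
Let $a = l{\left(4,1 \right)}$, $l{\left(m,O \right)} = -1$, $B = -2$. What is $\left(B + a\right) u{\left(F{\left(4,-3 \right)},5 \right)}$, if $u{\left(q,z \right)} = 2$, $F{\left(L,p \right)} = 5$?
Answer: $-6$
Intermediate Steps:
$a = -1$
$\left(B + a\right) u{\left(F{\left(4,-3 \right)},5 \right)} = \left(-2 - 1\right) 2 = \left(-3\right) 2 = -6$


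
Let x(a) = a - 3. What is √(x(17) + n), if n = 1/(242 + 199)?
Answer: 5*√247/21 ≈ 3.7420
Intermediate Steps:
x(a) = -3 + a
n = 1/441 ≈ 0.0022676
√(x(17) + n) = √((-3 + 17) + 1/441) = √(14 + 1/441) = √(6175/441) = 5*√247/21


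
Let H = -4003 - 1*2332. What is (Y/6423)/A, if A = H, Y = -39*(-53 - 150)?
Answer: -377/1937605 ≈ -0.00019457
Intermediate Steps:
Y = 7917 (Y = -39*(-203) = 7917)
H = -6335 (H = -4003 - 2332 = -6335)
A = -6335
(Y/6423)/A = (7917/6423)/(-6335) = (7917*(1/6423))*(-1/6335) = (2639/2141)*(-1/6335) = -377/1937605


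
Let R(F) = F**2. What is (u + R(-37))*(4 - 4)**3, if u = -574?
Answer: 0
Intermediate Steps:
(u + R(-37))*(4 - 4)**3 = (-574 + (-37)**2)*(4 - 4)**3 = (-574 + 1369)*0**3 = 795*0 = 0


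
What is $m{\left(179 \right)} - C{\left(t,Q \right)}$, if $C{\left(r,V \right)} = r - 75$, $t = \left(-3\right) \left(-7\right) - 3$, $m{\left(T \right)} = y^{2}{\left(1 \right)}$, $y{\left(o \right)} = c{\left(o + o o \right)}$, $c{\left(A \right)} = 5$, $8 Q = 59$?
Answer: $82$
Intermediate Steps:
$Q = \frac{59}{8}$ ($Q = \frac{1}{8} \cdot 59 = \frac{59}{8} \approx 7.375$)
$y{\left(o \right)} = 5$
$m{\left(T \right)} = 25$ ($m{\left(T \right)} = 5^{2} = 25$)
$t = 18$ ($t = 21 - 3 = 18$)
$C{\left(r,V \right)} = -75 + r$ ($C{\left(r,V \right)} = r - 75 = -75 + r$)
$m{\left(179 \right)} - C{\left(t,Q \right)} = 25 - \left(-75 + 18\right) = 25 - -57 = 25 + 57 = 82$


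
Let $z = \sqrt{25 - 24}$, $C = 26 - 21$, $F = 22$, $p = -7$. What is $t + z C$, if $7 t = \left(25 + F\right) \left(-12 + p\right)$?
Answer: $- \frac{858}{7} \approx -122.57$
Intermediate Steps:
$C = 5$ ($C = 26 - 21 = 5$)
$t = - \frac{893}{7}$ ($t = \frac{\left(25 + 22\right) \left(-12 - 7\right)}{7} = \frac{47 \left(-19\right)}{7} = \frac{1}{7} \left(-893\right) = - \frac{893}{7} \approx -127.57$)
$z = 1$ ($z = \sqrt{1} = 1$)
$t + z C = - \frac{893}{7} + 1 \cdot 5 = - \frac{893}{7} + 5 = - \frac{858}{7}$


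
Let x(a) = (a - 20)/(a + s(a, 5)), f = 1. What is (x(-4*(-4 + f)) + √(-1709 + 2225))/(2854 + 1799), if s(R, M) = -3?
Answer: -8/41877 + 2*√129/4653 ≈ 0.0046909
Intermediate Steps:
x(a) = (-20 + a)/(-3 + a) (x(a) = (a - 20)/(a - 3) = (-20 + a)/(-3 + a))
(x(-4*(-4 + f)) + √(-1709 + 2225))/(2854 + 1799) = ((-20 - 4*(-4 + 1))/(-3 - 4*(-4 + 1)) + √(-1709 + 2225))/(2854 + 1799) = ((-20 - 4*(-3))/(-3 - 4*(-3)) + √516)/4653 = ((-20 + 12)/(-3 + 12) + 2*√129)*(1/4653) = (-8/9 + 2*√129)*(1/4653) = -8/41877 + 2*√129/4653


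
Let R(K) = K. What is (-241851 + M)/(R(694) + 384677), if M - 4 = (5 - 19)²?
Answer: -241651/385371 ≈ -0.62706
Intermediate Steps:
M = 200 (M = 4 + (5 - 19)² = 4 + (-14)² = 4 + 196 = 200)
(-241851 + M)/(R(694) + 384677) = (-241851 + 200)/(694 + 384677) = -241651/385371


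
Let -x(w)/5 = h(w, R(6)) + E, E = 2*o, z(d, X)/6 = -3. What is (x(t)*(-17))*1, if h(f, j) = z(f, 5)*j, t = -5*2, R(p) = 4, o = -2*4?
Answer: -7480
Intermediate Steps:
o = -8
t = -10
z(d, X) = -18 (z(d, X) = 6*(-3) = -18)
E = -16 (E = 2*(-8) = -16)
h(f, j) = -18*j
x(w) = 440 (x(w) = -5*(-18*4 - 16) = -5*(-72 - 16) = -5*(-88) = 440)
(x(t)*(-17))*1 = (440*(-17))*1 = -7480*1 = -7480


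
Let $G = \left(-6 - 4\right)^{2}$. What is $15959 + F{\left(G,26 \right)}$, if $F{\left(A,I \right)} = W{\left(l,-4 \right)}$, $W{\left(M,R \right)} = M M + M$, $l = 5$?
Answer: $15989$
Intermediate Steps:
$G = 100$ ($G = \left(-10\right)^{2} = 100$)
$W{\left(M,R \right)} = M + M^{2}$ ($W{\left(M,R \right)} = M^{2} + M = M + M^{2}$)
$F{\left(A,I \right)} = 30$ ($F{\left(A,I \right)} = 5 \left(1 + 5\right) = 5 \cdot 6 = 30$)
$15959 + F{\left(G,26 \right)} = 15959 + 30 = 15989$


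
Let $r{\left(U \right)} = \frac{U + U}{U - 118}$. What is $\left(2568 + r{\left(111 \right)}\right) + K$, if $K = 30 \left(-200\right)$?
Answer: $- \frac{24246}{7} \approx -3463.7$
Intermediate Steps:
$r{\left(U \right)} = \frac{2 U}{-118 + U}$
$K = -6000$
$\left(2568 + r{\left(111 \right)}\right) + K = \left(2568 + 2 \cdot 111 \frac{1}{-118 + 111}\right) - 6000 = \left(2568 + 2 \cdot 111 \frac{1}{-7}\right) - 6000 = \left(2568 + 2 \cdot 111 \left(- \frac{1}{7}\right)\right) - 6000 = \left(2568 - \frac{222}{7}\right) - 6000 = \frac{17754}{7} - 6000 = - \frac{24246}{7}$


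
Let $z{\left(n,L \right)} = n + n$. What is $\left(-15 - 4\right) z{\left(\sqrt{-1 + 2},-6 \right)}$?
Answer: $-38$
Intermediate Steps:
$z{\left(n,L \right)} = 2 n$
$\left(-15 - 4\right) z{\left(\sqrt{-1 + 2},-6 \right)} = \left(-15 - 4\right) 2 \sqrt{-1 + 2} = - 19 \cdot 2 \sqrt{1} = - 19 \cdot 2 \cdot 1 = \left(-19\right) 2 = -38$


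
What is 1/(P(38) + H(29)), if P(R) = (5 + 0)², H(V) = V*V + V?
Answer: 1/895 ≈ 0.0011173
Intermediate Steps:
H(V) = V + V² (H(V) = V² + V = V + V²)
P(R) = 25 (P(R) = 5² = 25)
1/(P(38) + H(29)) = 1/(25 + 29*(1 + 29)) = 1/(25 + 29*30) = 1/(25 + 870) = 1/895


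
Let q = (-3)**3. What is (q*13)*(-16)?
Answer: 5616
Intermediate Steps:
q = -27
(q*13)*(-16) = -27*13*(-16) = -351*(-16) = 5616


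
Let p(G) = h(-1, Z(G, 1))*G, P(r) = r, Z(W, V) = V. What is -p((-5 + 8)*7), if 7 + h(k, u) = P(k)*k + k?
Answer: 147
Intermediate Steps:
h(k, u) = -7 + k + k² (h(k, u) = -7 + (k*k + k) = -7 + (k² + k) = -7 + (k + k²) = -7 + k + k²)
p(G) = -7*G (p(G) = (-7 - 1 + (-1)²)*G = (-7 - 1 + 1)*G = -7*G)
-p((-5 + 8)*7) = -(-7)*(-5 + 8)*7 = -(-7)*3*7 = -(-7)*21 = -1*(-147) = 147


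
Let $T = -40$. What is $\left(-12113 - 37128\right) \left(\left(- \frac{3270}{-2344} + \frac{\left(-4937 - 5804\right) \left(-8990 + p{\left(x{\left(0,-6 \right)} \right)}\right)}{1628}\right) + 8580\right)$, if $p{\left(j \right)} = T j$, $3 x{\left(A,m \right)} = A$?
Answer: $- \frac{1594714379373035}{477004} \approx -3.3432 \cdot 10^{9}$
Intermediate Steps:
$x{\left(A,m \right)} = \frac{A}{3}$
$p{\left(j \right)} = - 40 j$
$\left(-12113 - 37128\right) \left(\left(- \frac{3270}{-2344} + \frac{\left(-4937 - 5804\right) \left(-8990 + p{\left(x{\left(0,-6 \right)} \right)}\right)}{1628}\right) + 8580\right) = \left(-12113 - 37128\right) \left(\left(- \frac{3270}{-2344} + \frac{\left(-4937 - 5804\right) \left(-8990 - 40 \cdot \frac{1}{3} \cdot 0\right)}{1628}\right) + 8580\right) = - 49241 \left(\left(\left(-3270\right) \left(- \frac{1}{2344}\right) + - 10741 \left(-8990 - 0\right) \frac{1}{1628}\right) + 8580\right) = - 49241 \left(\left(\frac{1635}{1172} + - 10741 \left(-8990 + 0\right) \frac{1}{1628}\right) + 8580\right) = - 49241 \left(\left(\frac{1635}{1172} + \left(-10741\right) \left(-8990\right) \frac{1}{1628}\right) + 8580\right) = - 49241 \left(\left(\frac{1635}{1172} + 96561590 \cdot \frac{1}{1628}\right) + 8580\right) = - 49241 \left(\left(\frac{1635}{1172} + \frac{48280795}{814}\right) + 8580\right) = - 49241 \left(\frac{28293211315}{477004} + 8580\right) = \left(-49241\right) \frac{32385905635}{477004} = - \frac{1594714379373035}{477004}$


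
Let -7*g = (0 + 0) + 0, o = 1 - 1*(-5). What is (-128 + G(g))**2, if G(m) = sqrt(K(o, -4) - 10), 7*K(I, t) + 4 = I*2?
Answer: (896 - I*sqrt(434))**2/49 ≈ 16375.0 - 761.88*I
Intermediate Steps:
o = 6 (o = 1 + 5 = 6)
g = 0 (g = -((0 + 0) + 0)/7 = -(0 + 0)/7 = -1/7*0 = 0)
K(I, t) = -4/7 + 2*I/7 (K(I, t) = -4/7 + (I*2)/7 = -4/7 + (2*I)/7 = -4/7 + 2*I/7)
G(m) = I*sqrt(434)/7 (G(m) = sqrt((-4/7 + (2/7)*6) - 10) = sqrt((-4/7 + 12/7) - 10) = sqrt(8/7 - 10) = sqrt(-62/7) = I*sqrt(434)/7)
(-128 + G(g))**2 = (-128 + I*sqrt(434)/7)**2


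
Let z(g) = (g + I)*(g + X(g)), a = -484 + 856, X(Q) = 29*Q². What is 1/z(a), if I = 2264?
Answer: 1/10579607088 ≈ 9.4522e-11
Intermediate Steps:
a = 372
z(g) = (2264 + g)*(g + 29*g²) (z(g) = (g + 2264)*(g + 29*g²) = (2264 + g)*(g + 29*g²))
1/z(a) = 1/(372*(2264 + 29*372² + 65657*372)) = 1/(372*(2264 + 29*138384 + 24424404)) = 1/(372*(2264 + 4013136 + 24424404)) = 1/(372*28439804) = 1/10579607088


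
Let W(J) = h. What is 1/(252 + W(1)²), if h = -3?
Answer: 1/261 ≈ 0.0038314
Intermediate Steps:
W(J) = -3
1/(252 + W(1)²) = 1/(252 + (-3)²) = 1/(252 + 9) = 1/261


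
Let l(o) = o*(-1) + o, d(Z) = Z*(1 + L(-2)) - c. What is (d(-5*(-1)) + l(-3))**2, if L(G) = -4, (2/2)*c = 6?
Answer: 441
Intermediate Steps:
c = 6
d(Z) = -6 - 3*Z (d(Z) = Z*(1 - 4) - 1*6 = Z*(-3) - 6 = -3*Z - 6 = -6 - 3*Z)
l(o) = 0 (l(o) = -o + o = 0)
(d(-5*(-1)) + l(-3))**2 = ((-6 - (-15)*(-1)) + 0)**2 = ((-6 - 3*5) + 0)**2 = ((-6 - 15) + 0)**2 = (-21 + 0)**2 = (-21)**2 = 441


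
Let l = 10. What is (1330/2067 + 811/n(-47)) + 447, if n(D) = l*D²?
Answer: 20441089447/45660030 ≈ 447.68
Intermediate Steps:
n(D) = 10*D²
(1330/2067 + 811/n(-47)) + 447 = (1330/2067 + 811/((10*(-47)²))) + 447 = (1330*(1/2067) + 811/((10*2209))) + 447 = (1330/2067 + 811/22090) + 447 = 31056037/45660030 + 447 = 20441089447/45660030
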